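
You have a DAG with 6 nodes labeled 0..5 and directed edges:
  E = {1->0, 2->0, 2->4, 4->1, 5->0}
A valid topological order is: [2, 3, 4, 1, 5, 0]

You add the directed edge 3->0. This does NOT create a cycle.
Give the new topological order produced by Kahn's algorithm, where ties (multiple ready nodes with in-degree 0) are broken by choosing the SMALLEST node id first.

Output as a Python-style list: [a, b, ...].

Answer: [2, 3, 4, 1, 5, 0]

Derivation:
Old toposort: [2, 3, 4, 1, 5, 0]
Added edge: 3->0
Position of 3 (1) < position of 0 (5). Old order still valid.
Run Kahn's algorithm (break ties by smallest node id):
  initial in-degrees: [4, 1, 0, 0, 1, 0]
  ready (indeg=0): [2, 3, 5]
  pop 2: indeg[0]->3; indeg[4]->0 | ready=[3, 4, 5] | order so far=[2]
  pop 3: indeg[0]->2 | ready=[4, 5] | order so far=[2, 3]
  pop 4: indeg[1]->0 | ready=[1, 5] | order so far=[2, 3, 4]
  pop 1: indeg[0]->1 | ready=[5] | order so far=[2, 3, 4, 1]
  pop 5: indeg[0]->0 | ready=[0] | order so far=[2, 3, 4, 1, 5]
  pop 0: no out-edges | ready=[] | order so far=[2, 3, 4, 1, 5, 0]
  Result: [2, 3, 4, 1, 5, 0]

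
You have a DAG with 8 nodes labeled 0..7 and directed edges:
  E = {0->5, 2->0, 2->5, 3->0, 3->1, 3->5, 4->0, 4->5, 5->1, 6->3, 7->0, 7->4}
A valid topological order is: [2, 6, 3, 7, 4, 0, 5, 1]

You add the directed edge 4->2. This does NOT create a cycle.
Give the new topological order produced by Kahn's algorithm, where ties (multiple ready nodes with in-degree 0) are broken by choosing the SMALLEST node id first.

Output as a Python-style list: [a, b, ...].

Old toposort: [2, 6, 3, 7, 4, 0, 5, 1]
Added edge: 4->2
Position of 4 (4) > position of 2 (0). Must reorder: 4 must now come before 2.
Run Kahn's algorithm (break ties by smallest node id):
  initial in-degrees: [4, 2, 1, 1, 1, 4, 0, 0]
  ready (indeg=0): [6, 7]
  pop 6: indeg[3]->0 | ready=[3, 7] | order so far=[6]
  pop 3: indeg[0]->3; indeg[1]->1; indeg[5]->3 | ready=[7] | order so far=[6, 3]
  pop 7: indeg[0]->2; indeg[4]->0 | ready=[4] | order so far=[6, 3, 7]
  pop 4: indeg[0]->1; indeg[2]->0; indeg[5]->2 | ready=[2] | order so far=[6, 3, 7, 4]
  pop 2: indeg[0]->0; indeg[5]->1 | ready=[0] | order so far=[6, 3, 7, 4, 2]
  pop 0: indeg[5]->0 | ready=[5] | order so far=[6, 3, 7, 4, 2, 0]
  pop 5: indeg[1]->0 | ready=[1] | order so far=[6, 3, 7, 4, 2, 0, 5]
  pop 1: no out-edges | ready=[] | order so far=[6, 3, 7, 4, 2, 0, 5, 1]
  Result: [6, 3, 7, 4, 2, 0, 5, 1]

Answer: [6, 3, 7, 4, 2, 0, 5, 1]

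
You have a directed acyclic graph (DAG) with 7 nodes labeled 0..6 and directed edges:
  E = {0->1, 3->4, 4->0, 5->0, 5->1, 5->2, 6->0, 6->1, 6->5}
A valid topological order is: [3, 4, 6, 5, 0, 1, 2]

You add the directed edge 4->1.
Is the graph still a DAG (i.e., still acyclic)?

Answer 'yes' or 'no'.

Answer: yes

Derivation:
Given toposort: [3, 4, 6, 5, 0, 1, 2]
Position of 4: index 1; position of 1: index 5
New edge 4->1: forward
Forward edge: respects the existing order. Still a DAG, same toposort still valid.
Still a DAG? yes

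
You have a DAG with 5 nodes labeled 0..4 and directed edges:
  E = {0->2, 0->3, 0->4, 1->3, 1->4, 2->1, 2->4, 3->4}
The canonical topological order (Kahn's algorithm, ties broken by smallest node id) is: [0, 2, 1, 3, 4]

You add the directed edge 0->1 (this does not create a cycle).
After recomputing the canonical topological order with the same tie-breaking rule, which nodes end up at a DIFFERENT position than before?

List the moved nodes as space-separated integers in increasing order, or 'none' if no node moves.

Old toposort: [0, 2, 1, 3, 4]
Added edge 0->1
Recompute Kahn (smallest-id tiebreak):
  initial in-degrees: [0, 2, 1, 2, 4]
  ready (indeg=0): [0]
  pop 0: indeg[1]->1; indeg[2]->0; indeg[3]->1; indeg[4]->3 | ready=[2] | order so far=[0]
  pop 2: indeg[1]->0; indeg[4]->2 | ready=[1] | order so far=[0, 2]
  pop 1: indeg[3]->0; indeg[4]->1 | ready=[3] | order so far=[0, 2, 1]
  pop 3: indeg[4]->0 | ready=[4] | order so far=[0, 2, 1, 3]
  pop 4: no out-edges | ready=[] | order so far=[0, 2, 1, 3, 4]
New canonical toposort: [0, 2, 1, 3, 4]
Compare positions:
  Node 0: index 0 -> 0 (same)
  Node 1: index 2 -> 2 (same)
  Node 2: index 1 -> 1 (same)
  Node 3: index 3 -> 3 (same)
  Node 4: index 4 -> 4 (same)
Nodes that changed position: none

Answer: none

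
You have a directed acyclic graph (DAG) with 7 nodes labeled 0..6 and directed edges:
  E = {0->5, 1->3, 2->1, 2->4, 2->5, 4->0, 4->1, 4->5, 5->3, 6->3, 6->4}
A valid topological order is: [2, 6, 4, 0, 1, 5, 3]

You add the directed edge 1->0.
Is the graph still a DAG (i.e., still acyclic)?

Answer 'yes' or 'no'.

Given toposort: [2, 6, 4, 0, 1, 5, 3]
Position of 1: index 4; position of 0: index 3
New edge 1->0: backward (u after v in old order)
Backward edge: old toposort is now invalid. Check if this creates a cycle.
Does 0 already reach 1? Reachable from 0: [0, 3, 5]. NO -> still a DAG (reorder needed).
Still a DAG? yes

Answer: yes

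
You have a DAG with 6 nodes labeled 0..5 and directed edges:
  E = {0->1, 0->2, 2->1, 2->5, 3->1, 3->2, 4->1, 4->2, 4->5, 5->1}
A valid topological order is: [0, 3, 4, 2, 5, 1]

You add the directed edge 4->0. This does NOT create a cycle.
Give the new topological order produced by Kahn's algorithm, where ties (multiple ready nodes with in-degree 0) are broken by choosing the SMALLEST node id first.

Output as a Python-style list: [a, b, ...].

Old toposort: [0, 3, 4, 2, 5, 1]
Added edge: 4->0
Position of 4 (2) > position of 0 (0). Must reorder: 4 must now come before 0.
Run Kahn's algorithm (break ties by smallest node id):
  initial in-degrees: [1, 5, 3, 0, 0, 2]
  ready (indeg=0): [3, 4]
  pop 3: indeg[1]->4; indeg[2]->2 | ready=[4] | order so far=[3]
  pop 4: indeg[0]->0; indeg[1]->3; indeg[2]->1; indeg[5]->1 | ready=[0] | order so far=[3, 4]
  pop 0: indeg[1]->2; indeg[2]->0 | ready=[2] | order so far=[3, 4, 0]
  pop 2: indeg[1]->1; indeg[5]->0 | ready=[5] | order so far=[3, 4, 0, 2]
  pop 5: indeg[1]->0 | ready=[1] | order so far=[3, 4, 0, 2, 5]
  pop 1: no out-edges | ready=[] | order so far=[3, 4, 0, 2, 5, 1]
  Result: [3, 4, 0, 2, 5, 1]

Answer: [3, 4, 0, 2, 5, 1]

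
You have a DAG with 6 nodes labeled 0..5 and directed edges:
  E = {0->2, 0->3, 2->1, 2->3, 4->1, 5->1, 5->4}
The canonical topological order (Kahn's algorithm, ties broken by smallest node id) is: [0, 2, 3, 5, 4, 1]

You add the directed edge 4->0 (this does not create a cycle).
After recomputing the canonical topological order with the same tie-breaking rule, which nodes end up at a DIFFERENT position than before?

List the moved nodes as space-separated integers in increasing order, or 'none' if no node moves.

Answer: 0 1 2 3 4 5

Derivation:
Old toposort: [0, 2, 3, 5, 4, 1]
Added edge 4->0
Recompute Kahn (smallest-id tiebreak):
  initial in-degrees: [1, 3, 1, 2, 1, 0]
  ready (indeg=0): [5]
  pop 5: indeg[1]->2; indeg[4]->0 | ready=[4] | order so far=[5]
  pop 4: indeg[0]->0; indeg[1]->1 | ready=[0] | order so far=[5, 4]
  pop 0: indeg[2]->0; indeg[3]->1 | ready=[2] | order so far=[5, 4, 0]
  pop 2: indeg[1]->0; indeg[3]->0 | ready=[1, 3] | order so far=[5, 4, 0, 2]
  pop 1: no out-edges | ready=[3] | order so far=[5, 4, 0, 2, 1]
  pop 3: no out-edges | ready=[] | order so far=[5, 4, 0, 2, 1, 3]
New canonical toposort: [5, 4, 0, 2, 1, 3]
Compare positions:
  Node 0: index 0 -> 2 (moved)
  Node 1: index 5 -> 4 (moved)
  Node 2: index 1 -> 3 (moved)
  Node 3: index 2 -> 5 (moved)
  Node 4: index 4 -> 1 (moved)
  Node 5: index 3 -> 0 (moved)
Nodes that changed position: 0 1 2 3 4 5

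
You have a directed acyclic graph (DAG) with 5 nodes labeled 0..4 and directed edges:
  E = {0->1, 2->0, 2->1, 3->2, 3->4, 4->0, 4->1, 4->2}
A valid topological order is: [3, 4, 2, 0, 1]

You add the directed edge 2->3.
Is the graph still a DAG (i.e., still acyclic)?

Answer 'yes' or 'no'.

Answer: no

Derivation:
Given toposort: [3, 4, 2, 0, 1]
Position of 2: index 2; position of 3: index 0
New edge 2->3: backward (u after v in old order)
Backward edge: old toposort is now invalid. Check if this creates a cycle.
Does 3 already reach 2? Reachable from 3: [0, 1, 2, 3, 4]. YES -> cycle!
Still a DAG? no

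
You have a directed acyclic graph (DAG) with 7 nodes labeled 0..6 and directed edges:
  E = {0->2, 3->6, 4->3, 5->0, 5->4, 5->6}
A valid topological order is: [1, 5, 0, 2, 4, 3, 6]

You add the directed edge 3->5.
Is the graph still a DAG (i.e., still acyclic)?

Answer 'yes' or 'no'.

Given toposort: [1, 5, 0, 2, 4, 3, 6]
Position of 3: index 5; position of 5: index 1
New edge 3->5: backward (u after v in old order)
Backward edge: old toposort is now invalid. Check if this creates a cycle.
Does 5 already reach 3? Reachable from 5: [0, 2, 3, 4, 5, 6]. YES -> cycle!
Still a DAG? no

Answer: no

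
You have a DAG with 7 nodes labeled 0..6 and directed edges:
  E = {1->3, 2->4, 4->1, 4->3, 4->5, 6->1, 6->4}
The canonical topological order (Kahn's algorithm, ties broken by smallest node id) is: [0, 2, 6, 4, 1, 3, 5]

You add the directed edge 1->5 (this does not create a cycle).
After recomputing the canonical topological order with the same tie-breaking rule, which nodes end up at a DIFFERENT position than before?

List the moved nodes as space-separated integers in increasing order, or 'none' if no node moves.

Old toposort: [0, 2, 6, 4, 1, 3, 5]
Added edge 1->5
Recompute Kahn (smallest-id tiebreak):
  initial in-degrees: [0, 2, 0, 2, 2, 2, 0]
  ready (indeg=0): [0, 2, 6]
  pop 0: no out-edges | ready=[2, 6] | order so far=[0]
  pop 2: indeg[4]->1 | ready=[6] | order so far=[0, 2]
  pop 6: indeg[1]->1; indeg[4]->0 | ready=[4] | order so far=[0, 2, 6]
  pop 4: indeg[1]->0; indeg[3]->1; indeg[5]->1 | ready=[1] | order so far=[0, 2, 6, 4]
  pop 1: indeg[3]->0; indeg[5]->0 | ready=[3, 5] | order so far=[0, 2, 6, 4, 1]
  pop 3: no out-edges | ready=[5] | order so far=[0, 2, 6, 4, 1, 3]
  pop 5: no out-edges | ready=[] | order so far=[0, 2, 6, 4, 1, 3, 5]
New canonical toposort: [0, 2, 6, 4, 1, 3, 5]
Compare positions:
  Node 0: index 0 -> 0 (same)
  Node 1: index 4 -> 4 (same)
  Node 2: index 1 -> 1 (same)
  Node 3: index 5 -> 5 (same)
  Node 4: index 3 -> 3 (same)
  Node 5: index 6 -> 6 (same)
  Node 6: index 2 -> 2 (same)
Nodes that changed position: none

Answer: none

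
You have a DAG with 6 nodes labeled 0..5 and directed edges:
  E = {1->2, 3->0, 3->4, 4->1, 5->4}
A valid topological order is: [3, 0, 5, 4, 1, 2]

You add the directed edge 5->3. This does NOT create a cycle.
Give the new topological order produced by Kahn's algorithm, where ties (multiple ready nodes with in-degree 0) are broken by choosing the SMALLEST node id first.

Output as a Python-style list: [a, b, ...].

Answer: [5, 3, 0, 4, 1, 2]

Derivation:
Old toposort: [3, 0, 5, 4, 1, 2]
Added edge: 5->3
Position of 5 (2) > position of 3 (0). Must reorder: 5 must now come before 3.
Run Kahn's algorithm (break ties by smallest node id):
  initial in-degrees: [1, 1, 1, 1, 2, 0]
  ready (indeg=0): [5]
  pop 5: indeg[3]->0; indeg[4]->1 | ready=[3] | order so far=[5]
  pop 3: indeg[0]->0; indeg[4]->0 | ready=[0, 4] | order so far=[5, 3]
  pop 0: no out-edges | ready=[4] | order so far=[5, 3, 0]
  pop 4: indeg[1]->0 | ready=[1] | order so far=[5, 3, 0, 4]
  pop 1: indeg[2]->0 | ready=[2] | order so far=[5, 3, 0, 4, 1]
  pop 2: no out-edges | ready=[] | order so far=[5, 3, 0, 4, 1, 2]
  Result: [5, 3, 0, 4, 1, 2]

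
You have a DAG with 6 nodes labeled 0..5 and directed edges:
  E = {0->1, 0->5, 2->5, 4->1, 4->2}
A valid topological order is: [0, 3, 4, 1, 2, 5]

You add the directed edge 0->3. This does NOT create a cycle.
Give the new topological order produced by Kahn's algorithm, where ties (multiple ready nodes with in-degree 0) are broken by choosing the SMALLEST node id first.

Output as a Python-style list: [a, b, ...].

Old toposort: [0, 3, 4, 1, 2, 5]
Added edge: 0->3
Position of 0 (0) < position of 3 (1). Old order still valid.
Run Kahn's algorithm (break ties by smallest node id):
  initial in-degrees: [0, 2, 1, 1, 0, 2]
  ready (indeg=0): [0, 4]
  pop 0: indeg[1]->1; indeg[3]->0; indeg[5]->1 | ready=[3, 4] | order so far=[0]
  pop 3: no out-edges | ready=[4] | order so far=[0, 3]
  pop 4: indeg[1]->0; indeg[2]->0 | ready=[1, 2] | order so far=[0, 3, 4]
  pop 1: no out-edges | ready=[2] | order so far=[0, 3, 4, 1]
  pop 2: indeg[5]->0 | ready=[5] | order so far=[0, 3, 4, 1, 2]
  pop 5: no out-edges | ready=[] | order so far=[0, 3, 4, 1, 2, 5]
  Result: [0, 3, 4, 1, 2, 5]

Answer: [0, 3, 4, 1, 2, 5]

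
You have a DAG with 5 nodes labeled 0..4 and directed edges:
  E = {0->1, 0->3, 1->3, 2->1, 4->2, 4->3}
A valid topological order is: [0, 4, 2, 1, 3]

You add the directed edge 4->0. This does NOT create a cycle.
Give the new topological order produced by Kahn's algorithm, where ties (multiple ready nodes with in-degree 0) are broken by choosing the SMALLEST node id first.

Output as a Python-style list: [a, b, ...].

Answer: [4, 0, 2, 1, 3]

Derivation:
Old toposort: [0, 4, 2, 1, 3]
Added edge: 4->0
Position of 4 (1) > position of 0 (0). Must reorder: 4 must now come before 0.
Run Kahn's algorithm (break ties by smallest node id):
  initial in-degrees: [1, 2, 1, 3, 0]
  ready (indeg=0): [4]
  pop 4: indeg[0]->0; indeg[2]->0; indeg[3]->2 | ready=[0, 2] | order so far=[4]
  pop 0: indeg[1]->1; indeg[3]->1 | ready=[2] | order so far=[4, 0]
  pop 2: indeg[1]->0 | ready=[1] | order so far=[4, 0, 2]
  pop 1: indeg[3]->0 | ready=[3] | order so far=[4, 0, 2, 1]
  pop 3: no out-edges | ready=[] | order so far=[4, 0, 2, 1, 3]
  Result: [4, 0, 2, 1, 3]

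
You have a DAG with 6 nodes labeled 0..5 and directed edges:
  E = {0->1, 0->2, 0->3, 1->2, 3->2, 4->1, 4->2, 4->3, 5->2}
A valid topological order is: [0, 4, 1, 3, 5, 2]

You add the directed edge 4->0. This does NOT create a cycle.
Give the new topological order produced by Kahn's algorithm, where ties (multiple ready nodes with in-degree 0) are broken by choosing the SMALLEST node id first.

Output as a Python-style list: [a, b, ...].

Old toposort: [0, 4, 1, 3, 5, 2]
Added edge: 4->0
Position of 4 (1) > position of 0 (0). Must reorder: 4 must now come before 0.
Run Kahn's algorithm (break ties by smallest node id):
  initial in-degrees: [1, 2, 5, 2, 0, 0]
  ready (indeg=0): [4, 5]
  pop 4: indeg[0]->0; indeg[1]->1; indeg[2]->4; indeg[3]->1 | ready=[0, 5] | order so far=[4]
  pop 0: indeg[1]->0; indeg[2]->3; indeg[3]->0 | ready=[1, 3, 5] | order so far=[4, 0]
  pop 1: indeg[2]->2 | ready=[3, 5] | order so far=[4, 0, 1]
  pop 3: indeg[2]->1 | ready=[5] | order so far=[4, 0, 1, 3]
  pop 5: indeg[2]->0 | ready=[2] | order so far=[4, 0, 1, 3, 5]
  pop 2: no out-edges | ready=[] | order so far=[4, 0, 1, 3, 5, 2]
  Result: [4, 0, 1, 3, 5, 2]

Answer: [4, 0, 1, 3, 5, 2]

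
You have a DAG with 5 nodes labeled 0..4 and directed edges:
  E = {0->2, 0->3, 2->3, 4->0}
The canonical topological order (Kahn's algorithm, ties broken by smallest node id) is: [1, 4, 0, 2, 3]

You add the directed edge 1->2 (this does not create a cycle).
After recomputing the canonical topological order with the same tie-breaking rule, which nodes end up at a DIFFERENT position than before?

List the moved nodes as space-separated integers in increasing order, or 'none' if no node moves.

Answer: none

Derivation:
Old toposort: [1, 4, 0, 2, 3]
Added edge 1->2
Recompute Kahn (smallest-id tiebreak):
  initial in-degrees: [1, 0, 2, 2, 0]
  ready (indeg=0): [1, 4]
  pop 1: indeg[2]->1 | ready=[4] | order so far=[1]
  pop 4: indeg[0]->0 | ready=[0] | order so far=[1, 4]
  pop 0: indeg[2]->0; indeg[3]->1 | ready=[2] | order so far=[1, 4, 0]
  pop 2: indeg[3]->0 | ready=[3] | order so far=[1, 4, 0, 2]
  pop 3: no out-edges | ready=[] | order so far=[1, 4, 0, 2, 3]
New canonical toposort: [1, 4, 0, 2, 3]
Compare positions:
  Node 0: index 2 -> 2 (same)
  Node 1: index 0 -> 0 (same)
  Node 2: index 3 -> 3 (same)
  Node 3: index 4 -> 4 (same)
  Node 4: index 1 -> 1 (same)
Nodes that changed position: none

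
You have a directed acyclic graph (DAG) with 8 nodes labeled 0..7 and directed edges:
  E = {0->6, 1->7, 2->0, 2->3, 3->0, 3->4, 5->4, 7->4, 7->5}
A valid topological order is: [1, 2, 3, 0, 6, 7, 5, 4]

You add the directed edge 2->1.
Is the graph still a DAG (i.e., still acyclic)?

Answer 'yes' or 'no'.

Given toposort: [1, 2, 3, 0, 6, 7, 5, 4]
Position of 2: index 1; position of 1: index 0
New edge 2->1: backward (u after v in old order)
Backward edge: old toposort is now invalid. Check if this creates a cycle.
Does 1 already reach 2? Reachable from 1: [1, 4, 5, 7]. NO -> still a DAG (reorder needed).
Still a DAG? yes

Answer: yes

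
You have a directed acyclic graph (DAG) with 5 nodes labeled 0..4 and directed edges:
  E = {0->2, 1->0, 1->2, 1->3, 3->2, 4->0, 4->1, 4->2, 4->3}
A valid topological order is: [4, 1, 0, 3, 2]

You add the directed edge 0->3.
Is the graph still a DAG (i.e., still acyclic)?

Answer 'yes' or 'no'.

Given toposort: [4, 1, 0, 3, 2]
Position of 0: index 2; position of 3: index 3
New edge 0->3: forward
Forward edge: respects the existing order. Still a DAG, same toposort still valid.
Still a DAG? yes

Answer: yes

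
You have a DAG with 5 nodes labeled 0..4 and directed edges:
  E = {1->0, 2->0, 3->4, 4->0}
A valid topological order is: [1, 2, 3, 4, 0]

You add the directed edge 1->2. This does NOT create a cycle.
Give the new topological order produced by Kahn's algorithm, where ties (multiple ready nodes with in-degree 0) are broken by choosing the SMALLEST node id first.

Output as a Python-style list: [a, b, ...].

Answer: [1, 2, 3, 4, 0]

Derivation:
Old toposort: [1, 2, 3, 4, 0]
Added edge: 1->2
Position of 1 (0) < position of 2 (1). Old order still valid.
Run Kahn's algorithm (break ties by smallest node id):
  initial in-degrees: [3, 0, 1, 0, 1]
  ready (indeg=0): [1, 3]
  pop 1: indeg[0]->2; indeg[2]->0 | ready=[2, 3] | order so far=[1]
  pop 2: indeg[0]->1 | ready=[3] | order so far=[1, 2]
  pop 3: indeg[4]->0 | ready=[4] | order so far=[1, 2, 3]
  pop 4: indeg[0]->0 | ready=[0] | order so far=[1, 2, 3, 4]
  pop 0: no out-edges | ready=[] | order so far=[1, 2, 3, 4, 0]
  Result: [1, 2, 3, 4, 0]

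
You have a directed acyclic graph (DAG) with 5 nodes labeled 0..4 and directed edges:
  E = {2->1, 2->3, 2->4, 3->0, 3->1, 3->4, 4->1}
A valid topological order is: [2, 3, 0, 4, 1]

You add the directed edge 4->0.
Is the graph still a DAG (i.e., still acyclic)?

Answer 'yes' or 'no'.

Answer: yes

Derivation:
Given toposort: [2, 3, 0, 4, 1]
Position of 4: index 3; position of 0: index 2
New edge 4->0: backward (u after v in old order)
Backward edge: old toposort is now invalid. Check if this creates a cycle.
Does 0 already reach 4? Reachable from 0: [0]. NO -> still a DAG (reorder needed).
Still a DAG? yes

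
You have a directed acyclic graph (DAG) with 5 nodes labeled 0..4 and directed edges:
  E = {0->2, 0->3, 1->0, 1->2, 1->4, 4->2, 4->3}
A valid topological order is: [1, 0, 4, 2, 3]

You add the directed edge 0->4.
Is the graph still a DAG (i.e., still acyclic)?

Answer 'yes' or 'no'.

Given toposort: [1, 0, 4, 2, 3]
Position of 0: index 1; position of 4: index 2
New edge 0->4: forward
Forward edge: respects the existing order. Still a DAG, same toposort still valid.
Still a DAG? yes

Answer: yes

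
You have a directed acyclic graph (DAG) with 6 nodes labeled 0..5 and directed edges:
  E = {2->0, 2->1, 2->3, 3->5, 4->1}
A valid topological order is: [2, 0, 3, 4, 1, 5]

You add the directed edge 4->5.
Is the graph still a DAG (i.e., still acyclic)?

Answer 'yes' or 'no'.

Answer: yes

Derivation:
Given toposort: [2, 0, 3, 4, 1, 5]
Position of 4: index 3; position of 5: index 5
New edge 4->5: forward
Forward edge: respects the existing order. Still a DAG, same toposort still valid.
Still a DAG? yes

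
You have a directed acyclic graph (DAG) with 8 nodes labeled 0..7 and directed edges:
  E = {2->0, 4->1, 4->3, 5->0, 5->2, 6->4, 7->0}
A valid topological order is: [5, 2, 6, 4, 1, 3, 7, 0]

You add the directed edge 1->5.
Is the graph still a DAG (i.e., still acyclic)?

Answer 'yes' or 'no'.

Given toposort: [5, 2, 6, 4, 1, 3, 7, 0]
Position of 1: index 4; position of 5: index 0
New edge 1->5: backward (u after v in old order)
Backward edge: old toposort is now invalid. Check if this creates a cycle.
Does 5 already reach 1? Reachable from 5: [0, 2, 5]. NO -> still a DAG (reorder needed).
Still a DAG? yes

Answer: yes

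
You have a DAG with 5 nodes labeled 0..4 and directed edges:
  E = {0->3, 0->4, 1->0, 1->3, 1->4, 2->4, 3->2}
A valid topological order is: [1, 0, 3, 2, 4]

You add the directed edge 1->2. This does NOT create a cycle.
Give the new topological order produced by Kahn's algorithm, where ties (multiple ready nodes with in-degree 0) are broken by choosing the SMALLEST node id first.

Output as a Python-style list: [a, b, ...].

Old toposort: [1, 0, 3, 2, 4]
Added edge: 1->2
Position of 1 (0) < position of 2 (3). Old order still valid.
Run Kahn's algorithm (break ties by smallest node id):
  initial in-degrees: [1, 0, 2, 2, 3]
  ready (indeg=0): [1]
  pop 1: indeg[0]->0; indeg[2]->1; indeg[3]->1; indeg[4]->2 | ready=[0] | order so far=[1]
  pop 0: indeg[3]->0; indeg[4]->1 | ready=[3] | order so far=[1, 0]
  pop 3: indeg[2]->0 | ready=[2] | order so far=[1, 0, 3]
  pop 2: indeg[4]->0 | ready=[4] | order so far=[1, 0, 3, 2]
  pop 4: no out-edges | ready=[] | order so far=[1, 0, 3, 2, 4]
  Result: [1, 0, 3, 2, 4]

Answer: [1, 0, 3, 2, 4]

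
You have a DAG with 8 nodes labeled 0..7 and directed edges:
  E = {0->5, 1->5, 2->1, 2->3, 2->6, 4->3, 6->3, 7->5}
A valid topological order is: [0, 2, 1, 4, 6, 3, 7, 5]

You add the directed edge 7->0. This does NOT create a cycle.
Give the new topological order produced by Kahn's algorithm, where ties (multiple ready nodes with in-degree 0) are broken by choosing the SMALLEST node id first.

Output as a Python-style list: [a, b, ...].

Answer: [2, 1, 4, 6, 3, 7, 0, 5]

Derivation:
Old toposort: [0, 2, 1, 4, 6, 3, 7, 5]
Added edge: 7->0
Position of 7 (6) > position of 0 (0). Must reorder: 7 must now come before 0.
Run Kahn's algorithm (break ties by smallest node id):
  initial in-degrees: [1, 1, 0, 3, 0, 3, 1, 0]
  ready (indeg=0): [2, 4, 7]
  pop 2: indeg[1]->0; indeg[3]->2; indeg[6]->0 | ready=[1, 4, 6, 7] | order so far=[2]
  pop 1: indeg[5]->2 | ready=[4, 6, 7] | order so far=[2, 1]
  pop 4: indeg[3]->1 | ready=[6, 7] | order so far=[2, 1, 4]
  pop 6: indeg[3]->0 | ready=[3, 7] | order so far=[2, 1, 4, 6]
  pop 3: no out-edges | ready=[7] | order so far=[2, 1, 4, 6, 3]
  pop 7: indeg[0]->0; indeg[5]->1 | ready=[0] | order so far=[2, 1, 4, 6, 3, 7]
  pop 0: indeg[5]->0 | ready=[5] | order so far=[2, 1, 4, 6, 3, 7, 0]
  pop 5: no out-edges | ready=[] | order so far=[2, 1, 4, 6, 3, 7, 0, 5]
  Result: [2, 1, 4, 6, 3, 7, 0, 5]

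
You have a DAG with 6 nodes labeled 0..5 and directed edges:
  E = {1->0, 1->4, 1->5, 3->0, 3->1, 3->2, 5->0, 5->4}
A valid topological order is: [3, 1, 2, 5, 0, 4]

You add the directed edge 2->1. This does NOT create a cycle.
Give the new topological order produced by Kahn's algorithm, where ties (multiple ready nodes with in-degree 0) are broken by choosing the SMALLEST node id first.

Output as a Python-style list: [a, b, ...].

Answer: [3, 2, 1, 5, 0, 4]

Derivation:
Old toposort: [3, 1, 2, 5, 0, 4]
Added edge: 2->1
Position of 2 (2) > position of 1 (1). Must reorder: 2 must now come before 1.
Run Kahn's algorithm (break ties by smallest node id):
  initial in-degrees: [3, 2, 1, 0, 2, 1]
  ready (indeg=0): [3]
  pop 3: indeg[0]->2; indeg[1]->1; indeg[2]->0 | ready=[2] | order so far=[3]
  pop 2: indeg[1]->0 | ready=[1] | order so far=[3, 2]
  pop 1: indeg[0]->1; indeg[4]->1; indeg[5]->0 | ready=[5] | order so far=[3, 2, 1]
  pop 5: indeg[0]->0; indeg[4]->0 | ready=[0, 4] | order so far=[3, 2, 1, 5]
  pop 0: no out-edges | ready=[4] | order so far=[3, 2, 1, 5, 0]
  pop 4: no out-edges | ready=[] | order so far=[3, 2, 1, 5, 0, 4]
  Result: [3, 2, 1, 5, 0, 4]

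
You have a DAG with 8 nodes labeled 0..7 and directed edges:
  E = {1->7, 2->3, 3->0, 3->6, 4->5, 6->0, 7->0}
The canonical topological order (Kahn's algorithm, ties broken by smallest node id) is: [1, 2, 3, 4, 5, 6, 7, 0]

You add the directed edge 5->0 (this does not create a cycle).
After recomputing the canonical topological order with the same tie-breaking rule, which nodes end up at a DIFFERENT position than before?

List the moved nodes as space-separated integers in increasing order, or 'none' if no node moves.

Old toposort: [1, 2, 3, 4, 5, 6, 7, 0]
Added edge 5->0
Recompute Kahn (smallest-id tiebreak):
  initial in-degrees: [4, 0, 0, 1, 0, 1, 1, 1]
  ready (indeg=0): [1, 2, 4]
  pop 1: indeg[7]->0 | ready=[2, 4, 7] | order so far=[1]
  pop 2: indeg[3]->0 | ready=[3, 4, 7] | order so far=[1, 2]
  pop 3: indeg[0]->3; indeg[6]->0 | ready=[4, 6, 7] | order so far=[1, 2, 3]
  pop 4: indeg[5]->0 | ready=[5, 6, 7] | order so far=[1, 2, 3, 4]
  pop 5: indeg[0]->2 | ready=[6, 7] | order so far=[1, 2, 3, 4, 5]
  pop 6: indeg[0]->1 | ready=[7] | order so far=[1, 2, 3, 4, 5, 6]
  pop 7: indeg[0]->0 | ready=[0] | order so far=[1, 2, 3, 4, 5, 6, 7]
  pop 0: no out-edges | ready=[] | order so far=[1, 2, 3, 4, 5, 6, 7, 0]
New canonical toposort: [1, 2, 3, 4, 5, 6, 7, 0]
Compare positions:
  Node 0: index 7 -> 7 (same)
  Node 1: index 0 -> 0 (same)
  Node 2: index 1 -> 1 (same)
  Node 3: index 2 -> 2 (same)
  Node 4: index 3 -> 3 (same)
  Node 5: index 4 -> 4 (same)
  Node 6: index 5 -> 5 (same)
  Node 7: index 6 -> 6 (same)
Nodes that changed position: none

Answer: none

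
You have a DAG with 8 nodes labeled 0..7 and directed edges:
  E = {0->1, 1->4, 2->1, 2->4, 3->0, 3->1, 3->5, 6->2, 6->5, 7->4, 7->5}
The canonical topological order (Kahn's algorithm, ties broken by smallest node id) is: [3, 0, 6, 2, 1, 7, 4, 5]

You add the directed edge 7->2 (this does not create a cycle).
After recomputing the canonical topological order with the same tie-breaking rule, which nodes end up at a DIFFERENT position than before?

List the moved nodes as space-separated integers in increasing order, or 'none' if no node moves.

Old toposort: [3, 0, 6, 2, 1, 7, 4, 5]
Added edge 7->2
Recompute Kahn (smallest-id tiebreak):
  initial in-degrees: [1, 3, 2, 0, 3, 3, 0, 0]
  ready (indeg=0): [3, 6, 7]
  pop 3: indeg[0]->0; indeg[1]->2; indeg[5]->2 | ready=[0, 6, 7] | order so far=[3]
  pop 0: indeg[1]->1 | ready=[6, 7] | order so far=[3, 0]
  pop 6: indeg[2]->1; indeg[5]->1 | ready=[7] | order so far=[3, 0, 6]
  pop 7: indeg[2]->0; indeg[4]->2; indeg[5]->0 | ready=[2, 5] | order so far=[3, 0, 6, 7]
  pop 2: indeg[1]->0; indeg[4]->1 | ready=[1, 5] | order so far=[3, 0, 6, 7, 2]
  pop 1: indeg[4]->0 | ready=[4, 5] | order so far=[3, 0, 6, 7, 2, 1]
  pop 4: no out-edges | ready=[5] | order so far=[3, 0, 6, 7, 2, 1, 4]
  pop 5: no out-edges | ready=[] | order so far=[3, 0, 6, 7, 2, 1, 4, 5]
New canonical toposort: [3, 0, 6, 7, 2, 1, 4, 5]
Compare positions:
  Node 0: index 1 -> 1 (same)
  Node 1: index 4 -> 5 (moved)
  Node 2: index 3 -> 4 (moved)
  Node 3: index 0 -> 0 (same)
  Node 4: index 6 -> 6 (same)
  Node 5: index 7 -> 7 (same)
  Node 6: index 2 -> 2 (same)
  Node 7: index 5 -> 3 (moved)
Nodes that changed position: 1 2 7

Answer: 1 2 7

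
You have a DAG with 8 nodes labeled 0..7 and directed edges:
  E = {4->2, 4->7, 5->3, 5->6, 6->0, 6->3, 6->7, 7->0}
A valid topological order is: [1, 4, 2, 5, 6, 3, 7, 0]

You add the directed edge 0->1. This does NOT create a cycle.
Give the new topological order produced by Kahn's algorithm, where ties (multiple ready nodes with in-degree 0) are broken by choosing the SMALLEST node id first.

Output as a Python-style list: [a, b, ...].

Answer: [4, 2, 5, 6, 3, 7, 0, 1]

Derivation:
Old toposort: [1, 4, 2, 5, 6, 3, 7, 0]
Added edge: 0->1
Position of 0 (7) > position of 1 (0). Must reorder: 0 must now come before 1.
Run Kahn's algorithm (break ties by smallest node id):
  initial in-degrees: [2, 1, 1, 2, 0, 0, 1, 2]
  ready (indeg=0): [4, 5]
  pop 4: indeg[2]->0; indeg[7]->1 | ready=[2, 5] | order so far=[4]
  pop 2: no out-edges | ready=[5] | order so far=[4, 2]
  pop 5: indeg[3]->1; indeg[6]->0 | ready=[6] | order so far=[4, 2, 5]
  pop 6: indeg[0]->1; indeg[3]->0; indeg[7]->0 | ready=[3, 7] | order so far=[4, 2, 5, 6]
  pop 3: no out-edges | ready=[7] | order so far=[4, 2, 5, 6, 3]
  pop 7: indeg[0]->0 | ready=[0] | order so far=[4, 2, 5, 6, 3, 7]
  pop 0: indeg[1]->0 | ready=[1] | order so far=[4, 2, 5, 6, 3, 7, 0]
  pop 1: no out-edges | ready=[] | order so far=[4, 2, 5, 6, 3, 7, 0, 1]
  Result: [4, 2, 5, 6, 3, 7, 0, 1]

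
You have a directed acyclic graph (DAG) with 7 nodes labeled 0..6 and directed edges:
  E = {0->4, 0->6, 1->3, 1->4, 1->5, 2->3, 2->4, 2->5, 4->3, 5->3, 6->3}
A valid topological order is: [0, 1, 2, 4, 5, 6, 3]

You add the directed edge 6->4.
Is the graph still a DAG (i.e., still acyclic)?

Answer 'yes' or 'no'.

Given toposort: [0, 1, 2, 4, 5, 6, 3]
Position of 6: index 5; position of 4: index 3
New edge 6->4: backward (u after v in old order)
Backward edge: old toposort is now invalid. Check if this creates a cycle.
Does 4 already reach 6? Reachable from 4: [3, 4]. NO -> still a DAG (reorder needed).
Still a DAG? yes

Answer: yes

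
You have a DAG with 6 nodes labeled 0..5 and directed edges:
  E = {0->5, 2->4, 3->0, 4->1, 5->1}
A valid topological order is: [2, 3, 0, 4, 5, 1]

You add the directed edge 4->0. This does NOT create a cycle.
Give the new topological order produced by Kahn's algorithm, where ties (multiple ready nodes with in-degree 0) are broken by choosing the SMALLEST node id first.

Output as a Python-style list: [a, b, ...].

Old toposort: [2, 3, 0, 4, 5, 1]
Added edge: 4->0
Position of 4 (3) > position of 0 (2). Must reorder: 4 must now come before 0.
Run Kahn's algorithm (break ties by smallest node id):
  initial in-degrees: [2, 2, 0, 0, 1, 1]
  ready (indeg=0): [2, 3]
  pop 2: indeg[4]->0 | ready=[3, 4] | order so far=[2]
  pop 3: indeg[0]->1 | ready=[4] | order so far=[2, 3]
  pop 4: indeg[0]->0; indeg[1]->1 | ready=[0] | order so far=[2, 3, 4]
  pop 0: indeg[5]->0 | ready=[5] | order so far=[2, 3, 4, 0]
  pop 5: indeg[1]->0 | ready=[1] | order so far=[2, 3, 4, 0, 5]
  pop 1: no out-edges | ready=[] | order so far=[2, 3, 4, 0, 5, 1]
  Result: [2, 3, 4, 0, 5, 1]

Answer: [2, 3, 4, 0, 5, 1]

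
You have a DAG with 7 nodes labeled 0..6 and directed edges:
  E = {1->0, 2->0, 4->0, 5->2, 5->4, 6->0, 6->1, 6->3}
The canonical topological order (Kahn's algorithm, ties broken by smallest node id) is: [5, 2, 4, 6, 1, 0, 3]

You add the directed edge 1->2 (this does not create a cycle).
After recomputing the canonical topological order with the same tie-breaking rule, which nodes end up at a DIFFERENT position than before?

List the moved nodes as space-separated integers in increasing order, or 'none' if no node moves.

Answer: 1 2 4 6

Derivation:
Old toposort: [5, 2, 4, 6, 1, 0, 3]
Added edge 1->2
Recompute Kahn (smallest-id tiebreak):
  initial in-degrees: [4, 1, 2, 1, 1, 0, 0]
  ready (indeg=0): [5, 6]
  pop 5: indeg[2]->1; indeg[4]->0 | ready=[4, 6] | order so far=[5]
  pop 4: indeg[0]->3 | ready=[6] | order so far=[5, 4]
  pop 6: indeg[0]->2; indeg[1]->0; indeg[3]->0 | ready=[1, 3] | order so far=[5, 4, 6]
  pop 1: indeg[0]->1; indeg[2]->0 | ready=[2, 3] | order so far=[5, 4, 6, 1]
  pop 2: indeg[0]->0 | ready=[0, 3] | order so far=[5, 4, 6, 1, 2]
  pop 0: no out-edges | ready=[3] | order so far=[5, 4, 6, 1, 2, 0]
  pop 3: no out-edges | ready=[] | order so far=[5, 4, 6, 1, 2, 0, 3]
New canonical toposort: [5, 4, 6, 1, 2, 0, 3]
Compare positions:
  Node 0: index 5 -> 5 (same)
  Node 1: index 4 -> 3 (moved)
  Node 2: index 1 -> 4 (moved)
  Node 3: index 6 -> 6 (same)
  Node 4: index 2 -> 1 (moved)
  Node 5: index 0 -> 0 (same)
  Node 6: index 3 -> 2 (moved)
Nodes that changed position: 1 2 4 6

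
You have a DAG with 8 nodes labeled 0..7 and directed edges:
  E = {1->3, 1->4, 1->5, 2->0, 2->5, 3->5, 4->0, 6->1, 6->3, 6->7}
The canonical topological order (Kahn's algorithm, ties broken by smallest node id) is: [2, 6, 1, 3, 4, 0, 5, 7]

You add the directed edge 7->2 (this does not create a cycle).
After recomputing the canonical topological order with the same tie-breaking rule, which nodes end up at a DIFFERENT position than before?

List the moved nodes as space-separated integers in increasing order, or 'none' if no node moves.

Old toposort: [2, 6, 1, 3, 4, 0, 5, 7]
Added edge 7->2
Recompute Kahn (smallest-id tiebreak):
  initial in-degrees: [2, 1, 1, 2, 1, 3, 0, 1]
  ready (indeg=0): [6]
  pop 6: indeg[1]->0; indeg[3]->1; indeg[7]->0 | ready=[1, 7] | order so far=[6]
  pop 1: indeg[3]->0; indeg[4]->0; indeg[5]->2 | ready=[3, 4, 7] | order so far=[6, 1]
  pop 3: indeg[5]->1 | ready=[4, 7] | order so far=[6, 1, 3]
  pop 4: indeg[0]->1 | ready=[7] | order so far=[6, 1, 3, 4]
  pop 7: indeg[2]->0 | ready=[2] | order so far=[6, 1, 3, 4, 7]
  pop 2: indeg[0]->0; indeg[5]->0 | ready=[0, 5] | order so far=[6, 1, 3, 4, 7, 2]
  pop 0: no out-edges | ready=[5] | order so far=[6, 1, 3, 4, 7, 2, 0]
  pop 5: no out-edges | ready=[] | order so far=[6, 1, 3, 4, 7, 2, 0, 5]
New canonical toposort: [6, 1, 3, 4, 7, 2, 0, 5]
Compare positions:
  Node 0: index 5 -> 6 (moved)
  Node 1: index 2 -> 1 (moved)
  Node 2: index 0 -> 5 (moved)
  Node 3: index 3 -> 2 (moved)
  Node 4: index 4 -> 3 (moved)
  Node 5: index 6 -> 7 (moved)
  Node 6: index 1 -> 0 (moved)
  Node 7: index 7 -> 4 (moved)
Nodes that changed position: 0 1 2 3 4 5 6 7

Answer: 0 1 2 3 4 5 6 7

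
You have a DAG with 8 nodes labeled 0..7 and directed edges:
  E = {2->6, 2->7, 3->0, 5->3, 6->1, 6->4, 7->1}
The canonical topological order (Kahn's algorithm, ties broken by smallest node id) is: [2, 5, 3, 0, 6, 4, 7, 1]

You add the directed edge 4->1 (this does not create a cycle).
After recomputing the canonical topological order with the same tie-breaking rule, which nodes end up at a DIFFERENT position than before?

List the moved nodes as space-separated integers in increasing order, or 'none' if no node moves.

Old toposort: [2, 5, 3, 0, 6, 4, 7, 1]
Added edge 4->1
Recompute Kahn (smallest-id tiebreak):
  initial in-degrees: [1, 3, 0, 1, 1, 0, 1, 1]
  ready (indeg=0): [2, 5]
  pop 2: indeg[6]->0; indeg[7]->0 | ready=[5, 6, 7] | order so far=[2]
  pop 5: indeg[3]->0 | ready=[3, 6, 7] | order so far=[2, 5]
  pop 3: indeg[0]->0 | ready=[0, 6, 7] | order so far=[2, 5, 3]
  pop 0: no out-edges | ready=[6, 7] | order so far=[2, 5, 3, 0]
  pop 6: indeg[1]->2; indeg[4]->0 | ready=[4, 7] | order so far=[2, 5, 3, 0, 6]
  pop 4: indeg[1]->1 | ready=[7] | order so far=[2, 5, 3, 0, 6, 4]
  pop 7: indeg[1]->0 | ready=[1] | order so far=[2, 5, 3, 0, 6, 4, 7]
  pop 1: no out-edges | ready=[] | order so far=[2, 5, 3, 0, 6, 4, 7, 1]
New canonical toposort: [2, 5, 3, 0, 6, 4, 7, 1]
Compare positions:
  Node 0: index 3 -> 3 (same)
  Node 1: index 7 -> 7 (same)
  Node 2: index 0 -> 0 (same)
  Node 3: index 2 -> 2 (same)
  Node 4: index 5 -> 5 (same)
  Node 5: index 1 -> 1 (same)
  Node 6: index 4 -> 4 (same)
  Node 7: index 6 -> 6 (same)
Nodes that changed position: none

Answer: none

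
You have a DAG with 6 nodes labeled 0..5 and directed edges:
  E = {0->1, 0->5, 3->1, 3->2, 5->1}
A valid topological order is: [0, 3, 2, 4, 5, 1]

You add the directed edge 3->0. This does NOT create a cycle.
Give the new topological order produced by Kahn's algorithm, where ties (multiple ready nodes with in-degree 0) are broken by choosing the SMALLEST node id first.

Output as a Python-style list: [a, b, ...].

Old toposort: [0, 3, 2, 4, 5, 1]
Added edge: 3->0
Position of 3 (1) > position of 0 (0). Must reorder: 3 must now come before 0.
Run Kahn's algorithm (break ties by smallest node id):
  initial in-degrees: [1, 3, 1, 0, 0, 1]
  ready (indeg=0): [3, 4]
  pop 3: indeg[0]->0; indeg[1]->2; indeg[2]->0 | ready=[0, 2, 4] | order so far=[3]
  pop 0: indeg[1]->1; indeg[5]->0 | ready=[2, 4, 5] | order so far=[3, 0]
  pop 2: no out-edges | ready=[4, 5] | order so far=[3, 0, 2]
  pop 4: no out-edges | ready=[5] | order so far=[3, 0, 2, 4]
  pop 5: indeg[1]->0 | ready=[1] | order so far=[3, 0, 2, 4, 5]
  pop 1: no out-edges | ready=[] | order so far=[3, 0, 2, 4, 5, 1]
  Result: [3, 0, 2, 4, 5, 1]

Answer: [3, 0, 2, 4, 5, 1]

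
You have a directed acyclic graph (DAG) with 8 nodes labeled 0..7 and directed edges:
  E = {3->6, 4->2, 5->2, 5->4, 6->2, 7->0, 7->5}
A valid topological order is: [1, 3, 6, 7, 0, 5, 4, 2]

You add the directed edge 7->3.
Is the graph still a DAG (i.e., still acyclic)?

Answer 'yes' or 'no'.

Given toposort: [1, 3, 6, 7, 0, 5, 4, 2]
Position of 7: index 3; position of 3: index 1
New edge 7->3: backward (u after v in old order)
Backward edge: old toposort is now invalid. Check if this creates a cycle.
Does 3 already reach 7? Reachable from 3: [2, 3, 6]. NO -> still a DAG (reorder needed).
Still a DAG? yes

Answer: yes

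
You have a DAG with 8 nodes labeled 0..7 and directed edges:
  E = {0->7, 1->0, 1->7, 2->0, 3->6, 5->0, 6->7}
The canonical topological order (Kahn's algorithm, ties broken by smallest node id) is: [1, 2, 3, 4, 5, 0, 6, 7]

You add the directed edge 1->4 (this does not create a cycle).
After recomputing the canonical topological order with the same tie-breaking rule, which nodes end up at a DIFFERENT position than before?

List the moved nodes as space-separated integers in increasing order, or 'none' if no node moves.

Old toposort: [1, 2, 3, 4, 5, 0, 6, 7]
Added edge 1->4
Recompute Kahn (smallest-id tiebreak):
  initial in-degrees: [3, 0, 0, 0, 1, 0, 1, 3]
  ready (indeg=0): [1, 2, 3, 5]
  pop 1: indeg[0]->2; indeg[4]->0; indeg[7]->2 | ready=[2, 3, 4, 5] | order so far=[1]
  pop 2: indeg[0]->1 | ready=[3, 4, 5] | order so far=[1, 2]
  pop 3: indeg[6]->0 | ready=[4, 5, 6] | order so far=[1, 2, 3]
  pop 4: no out-edges | ready=[5, 6] | order so far=[1, 2, 3, 4]
  pop 5: indeg[0]->0 | ready=[0, 6] | order so far=[1, 2, 3, 4, 5]
  pop 0: indeg[7]->1 | ready=[6] | order so far=[1, 2, 3, 4, 5, 0]
  pop 6: indeg[7]->0 | ready=[7] | order so far=[1, 2, 3, 4, 5, 0, 6]
  pop 7: no out-edges | ready=[] | order so far=[1, 2, 3, 4, 5, 0, 6, 7]
New canonical toposort: [1, 2, 3, 4, 5, 0, 6, 7]
Compare positions:
  Node 0: index 5 -> 5 (same)
  Node 1: index 0 -> 0 (same)
  Node 2: index 1 -> 1 (same)
  Node 3: index 2 -> 2 (same)
  Node 4: index 3 -> 3 (same)
  Node 5: index 4 -> 4 (same)
  Node 6: index 6 -> 6 (same)
  Node 7: index 7 -> 7 (same)
Nodes that changed position: none

Answer: none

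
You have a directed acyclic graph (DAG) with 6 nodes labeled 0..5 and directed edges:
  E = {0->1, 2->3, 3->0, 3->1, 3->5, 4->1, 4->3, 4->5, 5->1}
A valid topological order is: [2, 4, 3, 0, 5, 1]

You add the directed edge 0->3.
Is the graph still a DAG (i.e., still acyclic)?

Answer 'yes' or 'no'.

Answer: no

Derivation:
Given toposort: [2, 4, 3, 0, 5, 1]
Position of 0: index 3; position of 3: index 2
New edge 0->3: backward (u after v in old order)
Backward edge: old toposort is now invalid. Check if this creates a cycle.
Does 3 already reach 0? Reachable from 3: [0, 1, 3, 5]. YES -> cycle!
Still a DAG? no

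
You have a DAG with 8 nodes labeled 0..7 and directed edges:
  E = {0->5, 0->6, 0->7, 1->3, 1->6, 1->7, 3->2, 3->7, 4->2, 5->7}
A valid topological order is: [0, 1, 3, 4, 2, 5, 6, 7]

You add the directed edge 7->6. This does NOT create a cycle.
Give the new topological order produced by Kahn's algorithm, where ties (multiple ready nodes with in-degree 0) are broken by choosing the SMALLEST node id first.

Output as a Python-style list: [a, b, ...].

Answer: [0, 1, 3, 4, 2, 5, 7, 6]

Derivation:
Old toposort: [0, 1, 3, 4, 2, 5, 6, 7]
Added edge: 7->6
Position of 7 (7) > position of 6 (6). Must reorder: 7 must now come before 6.
Run Kahn's algorithm (break ties by smallest node id):
  initial in-degrees: [0, 0, 2, 1, 0, 1, 3, 4]
  ready (indeg=0): [0, 1, 4]
  pop 0: indeg[5]->0; indeg[6]->2; indeg[7]->3 | ready=[1, 4, 5] | order so far=[0]
  pop 1: indeg[3]->0; indeg[6]->1; indeg[7]->2 | ready=[3, 4, 5] | order so far=[0, 1]
  pop 3: indeg[2]->1; indeg[7]->1 | ready=[4, 5] | order so far=[0, 1, 3]
  pop 4: indeg[2]->0 | ready=[2, 5] | order so far=[0, 1, 3, 4]
  pop 2: no out-edges | ready=[5] | order so far=[0, 1, 3, 4, 2]
  pop 5: indeg[7]->0 | ready=[7] | order so far=[0, 1, 3, 4, 2, 5]
  pop 7: indeg[6]->0 | ready=[6] | order so far=[0, 1, 3, 4, 2, 5, 7]
  pop 6: no out-edges | ready=[] | order so far=[0, 1, 3, 4, 2, 5, 7, 6]
  Result: [0, 1, 3, 4, 2, 5, 7, 6]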